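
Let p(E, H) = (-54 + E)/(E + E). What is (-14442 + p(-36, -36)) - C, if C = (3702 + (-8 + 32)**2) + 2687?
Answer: -85623/4 ≈ -21406.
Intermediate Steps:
p(E, H) = (-54 + E)/(2*E) (p(E, H) = (-54 + E)/((2*E)) = (-54 + E)*(1/(2*E)) = (-54 + E)/(2*E))
C = 6965 (C = (3702 + 24**2) + 2687 = (3702 + 576) + 2687 = 4278 + 2687 = 6965)
(-14442 + p(-36, -36)) - C = (-14442 + (1/2)*(-54 - 36)/(-36)) - 1*6965 = (-14442 + (1/2)*(-1/36)*(-90)) - 6965 = (-14442 + 5/4) - 6965 = -57763/4 - 6965 = -85623/4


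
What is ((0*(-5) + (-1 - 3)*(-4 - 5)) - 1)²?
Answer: 1225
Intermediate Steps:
((0*(-5) + (-1 - 3)*(-4 - 5)) - 1)² = ((0 - 4*(-9)) - 1)² = ((0 + 36) - 1)² = (36 - 1)² = 35² = 1225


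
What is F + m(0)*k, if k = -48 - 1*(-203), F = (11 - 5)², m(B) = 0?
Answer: 36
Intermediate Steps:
F = 36 (F = 6² = 36)
k = 155 (k = -48 + 203 = 155)
F + m(0)*k = 36 + 0*155 = 36 + 0 = 36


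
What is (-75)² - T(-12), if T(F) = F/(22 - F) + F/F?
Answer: 95614/17 ≈ 5624.4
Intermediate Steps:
T(F) = 1 + F/(22 - F) (T(F) = F/(22 - F) + 1 = 1 + F/(22 - F))
(-75)² - T(-12) = (-75)² - (-22)/(-22 - 12) = 5625 - (-22)/(-34) = 5625 - (-22)*(-1)/34 = 5625 - 1*11/17 = 5625 - 11/17 = 95614/17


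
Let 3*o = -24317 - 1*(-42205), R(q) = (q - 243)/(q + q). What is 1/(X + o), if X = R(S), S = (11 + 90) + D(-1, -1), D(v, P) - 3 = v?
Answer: 309/1842254 ≈ 0.00016773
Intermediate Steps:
D(v, P) = 3 + v
S = 103 (S = (11 + 90) + (3 - 1) = 101 + 2 = 103)
R(q) = (-243 + q)/(2*q) (R(q) = (-243 + q)/((2*q)) = (-243 + q)*(1/(2*q)) = (-243 + q)/(2*q))
X = -70/103 (X = (1/2)*(-243 + 103)/103 = (1/2)*(1/103)*(-140) = -70/103 ≈ -0.67961)
o = 17888/3 (o = (-24317 - 1*(-42205))/3 = (-24317 + 42205)/3 = (1/3)*17888 = 17888/3 ≈ 5962.7)
1/(X + o) = 1/(-70/103 + 17888/3) = 1/(1842254/309) = 309/1842254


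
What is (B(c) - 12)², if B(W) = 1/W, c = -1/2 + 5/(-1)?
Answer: 17956/121 ≈ 148.40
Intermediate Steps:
c = -11/2 (c = -1*½ + 5*(-1) = -½ - 5 = -11/2 ≈ -5.5000)
(B(c) - 12)² = (1/(-11/2) - 12)² = (-2/11 - 12)² = (-134/11)² = 17956/121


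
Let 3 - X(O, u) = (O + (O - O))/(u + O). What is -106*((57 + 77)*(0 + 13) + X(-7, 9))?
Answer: -185341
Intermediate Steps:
X(O, u) = 3 - O/(O + u) (X(O, u) = 3 - (O + (O - O))/(u + O) = 3 - (O + 0)/(O + u) = 3 - O/(O + u))
-106*((57 + 77)*(0 + 13) + X(-7, 9)) = -106*((57 + 77)*(0 + 13) + (2*(-7) + 3*9)/(-7 + 9)) = -106*(134*13 + (-14 + 27)/2) = -106*(1742 + (½)*13) = -106*(1742 + 13/2) = -106*3497/2 = -185341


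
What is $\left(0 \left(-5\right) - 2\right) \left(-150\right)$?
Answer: $300$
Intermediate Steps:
$\left(0 \left(-5\right) - 2\right) \left(-150\right) = \left(0 - 2\right) \left(-150\right) = \left(-2\right) \left(-150\right) = 300$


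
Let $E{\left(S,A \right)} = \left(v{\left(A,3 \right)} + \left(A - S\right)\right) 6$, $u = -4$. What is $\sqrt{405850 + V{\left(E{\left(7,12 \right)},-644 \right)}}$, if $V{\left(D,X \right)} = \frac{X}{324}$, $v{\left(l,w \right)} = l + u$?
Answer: $\frac{\sqrt{32873689}}{9} \approx 637.06$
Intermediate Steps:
$v{\left(l,w \right)} = -4 + l$ ($v{\left(l,w \right)} = l - 4 = -4 + l$)
$E{\left(S,A \right)} = -24 - 6 S + 12 A$ ($E{\left(S,A \right)} = \left(\left(-4 + A\right) + \left(A - S\right)\right) 6 = \left(-4 - S + 2 A\right) 6 = -24 - 6 S + 12 A$)
$V{\left(D,X \right)} = \frac{X}{324}$ ($V{\left(D,X \right)} = X \frac{1}{324} = \frac{X}{324}$)
$\sqrt{405850 + V{\left(E{\left(7,12 \right)},-644 \right)}} = \sqrt{405850 + \frac{1}{324} \left(-644\right)} = \sqrt{405850 - \frac{161}{81}} = \sqrt{\frac{32873689}{81}} = \frac{\sqrt{32873689}}{9}$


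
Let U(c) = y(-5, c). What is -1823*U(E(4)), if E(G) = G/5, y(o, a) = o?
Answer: 9115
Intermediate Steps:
E(G) = G/5 (E(G) = G*(1/5) = G/5)
U(c) = -5
-1823*U(E(4)) = -1823*(-5) = 9115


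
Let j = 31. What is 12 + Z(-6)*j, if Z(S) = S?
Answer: -174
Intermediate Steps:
12 + Z(-6)*j = 12 - 6*31 = 12 - 186 = -174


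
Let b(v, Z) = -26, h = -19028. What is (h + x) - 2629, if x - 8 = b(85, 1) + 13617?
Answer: -8058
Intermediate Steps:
x = 13599 (x = 8 + (-26 + 13617) = 8 + 13591 = 13599)
(h + x) - 2629 = (-19028 + 13599) - 2629 = -5429 - 2629 = -8058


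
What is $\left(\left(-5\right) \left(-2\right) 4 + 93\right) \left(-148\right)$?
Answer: $-19684$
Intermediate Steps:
$\left(\left(-5\right) \left(-2\right) 4 + 93\right) \left(-148\right) = \left(10 \cdot 4 + 93\right) \left(-148\right) = \left(40 + 93\right) \left(-148\right) = 133 \left(-148\right) = -19684$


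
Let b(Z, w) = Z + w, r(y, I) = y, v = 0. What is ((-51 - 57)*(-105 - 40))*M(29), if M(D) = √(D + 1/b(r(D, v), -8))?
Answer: 5220*√12810/7 ≈ 84401.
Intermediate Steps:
M(D) = √(D + 1/(-8 + D)) (M(D) = √(D + 1/(D - 8)) = √(D + 1/(-8 + D)))
((-51 - 57)*(-105 - 40))*M(29) = ((-51 - 57)*(-105 - 40))*√((1 + 29*(-8 + 29))/(-8 + 29)) = (-108*(-145))*√((1 + 29*21)/21) = 15660*√((1 + 609)/21) = 15660*√((1/21)*610) = 15660*√(610/21) = 15660*(√12810/21) = 5220*√12810/7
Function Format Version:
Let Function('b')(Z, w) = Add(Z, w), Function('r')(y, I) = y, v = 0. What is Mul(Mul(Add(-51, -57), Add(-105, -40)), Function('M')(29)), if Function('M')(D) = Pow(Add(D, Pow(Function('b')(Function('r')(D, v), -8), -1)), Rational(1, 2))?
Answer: Mul(Rational(5220, 7), Pow(12810, Rational(1, 2))) ≈ 84401.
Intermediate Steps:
Function('M')(D) = Pow(Add(D, Pow(Add(-8, D), -1)), Rational(1, 2)) (Function('M')(D) = Pow(Add(D, Pow(Add(D, -8), -1)), Rational(1, 2)) = Pow(Add(D, Pow(Add(-8, D), -1)), Rational(1, 2)))
Mul(Mul(Add(-51, -57), Add(-105, -40)), Function('M')(29)) = Mul(Mul(Add(-51, -57), Add(-105, -40)), Pow(Mul(Pow(Add(-8, 29), -1), Add(1, Mul(29, Add(-8, 29)))), Rational(1, 2))) = Mul(Mul(-108, -145), Pow(Mul(Pow(21, -1), Add(1, Mul(29, 21))), Rational(1, 2))) = Mul(15660, Pow(Mul(Rational(1, 21), Add(1, 609)), Rational(1, 2))) = Mul(15660, Pow(Mul(Rational(1, 21), 610), Rational(1, 2))) = Mul(15660, Pow(Rational(610, 21), Rational(1, 2))) = Mul(15660, Mul(Rational(1, 21), Pow(12810, Rational(1, 2)))) = Mul(Rational(5220, 7), Pow(12810, Rational(1, 2)))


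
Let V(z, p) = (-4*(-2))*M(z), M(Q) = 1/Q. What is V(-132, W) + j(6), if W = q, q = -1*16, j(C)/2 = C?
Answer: 394/33 ≈ 11.939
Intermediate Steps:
j(C) = 2*C
q = -16
W = -16
V(z, p) = 8/z (V(z, p) = (-4*(-2))/z = 8/z)
V(-132, W) + j(6) = 8/(-132) + 2*6 = 8*(-1/132) + 12 = -2/33 + 12 = 394/33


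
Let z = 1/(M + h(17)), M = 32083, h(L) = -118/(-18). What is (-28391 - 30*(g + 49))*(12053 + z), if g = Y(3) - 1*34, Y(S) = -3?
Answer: -100081619379977/288806 ≈ -3.4654e+8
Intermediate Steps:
h(L) = 59/9 (h(L) = -118*(-1/18) = 59/9)
g = -37 (g = -3 - 1*34 = -3 - 34 = -37)
z = 9/288806 (z = 1/(32083 + 59/9) = 1/(288806/9) = 9/288806 ≈ 3.1163e-5)
(-28391 - 30*(g + 49))*(12053 + z) = (-28391 - 30*(-37 + 49))*(12053 + 9/288806) = (-28391 - 30*12)*(3480978727/288806) = (-28391 - 360)*(3480978727/288806) = -28751*3480978727/288806 = -100081619379977/288806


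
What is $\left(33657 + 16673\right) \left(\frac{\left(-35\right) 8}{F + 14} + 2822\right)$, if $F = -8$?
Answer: $\frac{419047580}{3} \approx 1.3968 \cdot 10^{8}$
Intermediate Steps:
$\left(33657 + 16673\right) \left(\frac{\left(-35\right) 8}{F + 14} + 2822\right) = \left(33657 + 16673\right) \left(\frac{\left(-35\right) 8}{-8 + 14} + 2822\right) = 50330 \left(- \frac{280}{6} + 2822\right) = 50330 \left(\left(-280\right) \frac{1}{6} + 2822\right) = 50330 \left(- \frac{140}{3} + 2822\right) = 50330 \cdot \frac{8326}{3} = \frac{419047580}{3}$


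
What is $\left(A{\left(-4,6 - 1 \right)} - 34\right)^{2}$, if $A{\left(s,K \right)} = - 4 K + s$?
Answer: $3364$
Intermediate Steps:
$A{\left(s,K \right)} = s - 4 K$
$\left(A{\left(-4,6 - 1 \right)} - 34\right)^{2} = \left(\left(-4 - 4 \left(6 - 1\right)\right) - 34\right)^{2} = \left(\left(-4 - 20\right) - 34\right)^{2} = \left(-24 - 34\right)^{2} = \left(-58\right)^{2} = 3364$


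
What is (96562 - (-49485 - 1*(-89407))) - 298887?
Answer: -242247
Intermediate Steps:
(96562 - (-49485 - 1*(-89407))) - 298887 = (96562 - (-49485 + 89407)) - 298887 = (96562 - 1*39922) - 298887 = (96562 - 39922) - 298887 = 56640 - 298887 = -242247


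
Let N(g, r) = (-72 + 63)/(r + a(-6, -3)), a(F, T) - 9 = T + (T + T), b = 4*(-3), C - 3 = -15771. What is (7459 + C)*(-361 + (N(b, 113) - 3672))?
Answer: 3786727042/113 ≈ 3.3511e+7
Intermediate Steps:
C = -15768 (C = 3 - 15771 = -15768)
b = -12
a(F, T) = 9 + 3*T (a(F, T) = 9 + (T + (T + T)) = 9 + (T + 2*T) = 9 + 3*T)
N(g, r) = -9/r (N(g, r) = (-72 + 63)/(r + (9 + 3*(-3))) = -9/(r + (9 - 9)) = -9/(r + 0) = -9/r)
(7459 + C)*(-361 + (N(b, 113) - 3672)) = (7459 - 15768)*(-361 + (-9/113 - 3672)) = -8309*(-361 + (-9*1/113 - 3672)) = -8309*(-361 + (-9/113 - 3672)) = -8309*(-361 - 414945/113) = -8309*(-455738/113) = 3786727042/113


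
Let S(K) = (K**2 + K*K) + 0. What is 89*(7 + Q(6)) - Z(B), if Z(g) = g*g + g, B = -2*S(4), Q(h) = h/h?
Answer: -3320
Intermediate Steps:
Q(h) = 1
S(K) = 2*K**2 (S(K) = (K**2 + K**2) + 0 = 2*K**2 + 0 = 2*K**2)
B = -64 (B = -4*4**2 = -4*16 = -2*32 = -64)
Z(g) = g + g**2 (Z(g) = g**2 + g = g + g**2)
89*(7 + Q(6)) - Z(B) = 89*(7 + 1) - (-64)*(1 - 64) = 89*8 - (-64)*(-63) = 712 - 1*4032 = 712 - 4032 = -3320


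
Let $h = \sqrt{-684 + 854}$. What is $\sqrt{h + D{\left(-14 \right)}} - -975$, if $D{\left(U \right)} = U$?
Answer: $975 + \sqrt{-14 + \sqrt{170}} \approx 975.0 + 0.98061 i$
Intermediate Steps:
$h = \sqrt{170} \approx 13.038$
$\sqrt{h + D{\left(-14 \right)}} - -975 = \sqrt{\sqrt{170} - 14} - -975 = \sqrt{-14 + \sqrt{170}} + 975 = 975 + \sqrt{-14 + \sqrt{170}}$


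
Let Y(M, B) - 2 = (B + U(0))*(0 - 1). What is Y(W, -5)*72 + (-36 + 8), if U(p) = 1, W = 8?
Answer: 404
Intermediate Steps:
Y(M, B) = 1 - B (Y(M, B) = 2 + (B + 1)*(0 - 1) = 2 + (1 + B)*(-1) = 2 + (-1 - B) = 1 - B)
Y(W, -5)*72 + (-36 + 8) = (1 - 1*(-5))*72 + (-36 + 8) = (1 + 5)*72 - 28 = 6*72 - 28 = 432 - 28 = 404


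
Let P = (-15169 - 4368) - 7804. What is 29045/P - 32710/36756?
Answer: -980951065/502472898 ≈ -1.9522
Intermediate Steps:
P = -27341 (P = -19537 - 7804 = -27341)
29045/P - 32710/36756 = 29045/(-27341) - 32710/36756 = 29045*(-1/27341) - 32710*1/36756 = -29045/27341 - 16355/18378 = -980951065/502472898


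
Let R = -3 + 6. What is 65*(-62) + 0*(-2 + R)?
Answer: -4030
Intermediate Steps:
R = 3
65*(-62) + 0*(-2 + R) = 65*(-62) + 0*(-2 + 3) = -4030 + 0*1 = -4030 + 0 = -4030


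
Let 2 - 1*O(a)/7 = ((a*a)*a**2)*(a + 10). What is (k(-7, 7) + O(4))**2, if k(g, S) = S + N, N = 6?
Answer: 628053721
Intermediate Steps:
k(g, S) = 6 + S (k(g, S) = S + 6 = 6 + S)
O(a) = 14 - 7*a**4*(10 + a) (O(a) = 14 - 7*(a*a)*a**2*(a + 10) = 14 - 7*a**2*a**2*(10 + a) = 14 - 7*a**4*(10 + a))
(k(-7, 7) + O(4))**2 = ((6 + 7) + (14 - 70*4**4 - 7*4**5))**2 = (13 + (14 - 70*256 - 7*1024))**2 = (13 + (14 - 17920 - 7168))**2 = (13 - 25074)**2 = (-25061)**2 = 628053721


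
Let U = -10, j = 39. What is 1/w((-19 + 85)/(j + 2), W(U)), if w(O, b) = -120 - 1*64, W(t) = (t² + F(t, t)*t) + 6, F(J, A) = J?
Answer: -1/184 ≈ -0.0054348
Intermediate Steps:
W(t) = 6 + 2*t² (W(t) = (t² + t*t) + 6 = (t² + t²) + 6 = 2*t² + 6 = 6 + 2*t²)
w(O, b) = -184 (w(O, b) = -120 - 64 = -184)
1/w((-19 + 85)/(j + 2), W(U)) = 1/(-184) = -1/184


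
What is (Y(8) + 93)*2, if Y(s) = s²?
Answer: 314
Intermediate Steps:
(Y(8) + 93)*2 = (8² + 93)*2 = (64 + 93)*2 = 157*2 = 314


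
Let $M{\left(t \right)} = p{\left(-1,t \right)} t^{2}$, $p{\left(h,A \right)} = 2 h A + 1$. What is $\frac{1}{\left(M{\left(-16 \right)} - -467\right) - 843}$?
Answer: $\frac{1}{8072} \approx 0.00012388$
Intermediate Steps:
$p{\left(h,A \right)} = 1 + 2 A h$ ($p{\left(h,A \right)} = 2 A h + 1 = 1 + 2 A h$)
$M{\left(t \right)} = t^{2} \left(1 - 2 t\right)$ ($M{\left(t \right)} = \left(1 + 2 t \left(-1\right)\right) t^{2} = \left(1 - 2 t\right) t^{2} = t^{2} \left(1 - 2 t\right)$)
$\frac{1}{\left(M{\left(-16 \right)} - -467\right) - 843} = \frac{1}{\left(\left(-16\right)^{2} \left(1 - -32\right) - -467\right) - 843} = \frac{1}{\left(256 \left(1 + 32\right) + 467\right) - 843} = \frac{1}{\left(256 \cdot 33 + 467\right) - 843} = \frac{1}{\left(8448 + 467\right) - 843} = \frac{1}{8915 - 843} = \frac{1}{8072}$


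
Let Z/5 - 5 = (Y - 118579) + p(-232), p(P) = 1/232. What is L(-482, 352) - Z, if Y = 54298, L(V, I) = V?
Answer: 74448331/232 ≈ 3.2090e+5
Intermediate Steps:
p(P) = 1/232
Z = -74560155/232 (Z = 25 + 5*((54298 - 118579) + 1/232) = 25 + 5*(-64281 + 1/232) = 25 + 5*(-14913191/232) = 25 - 74565955/232 = -74560155/232 ≈ -3.2138e+5)
L(-482, 352) - Z = -482 - 1*(-74560155/232) = -482 + 74560155/232 = 74448331/232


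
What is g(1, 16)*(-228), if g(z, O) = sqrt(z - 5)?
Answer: -456*I ≈ -456.0*I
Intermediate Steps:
g(z, O) = sqrt(-5 + z)
g(1, 16)*(-228) = sqrt(-5 + 1)*(-228) = sqrt(-4)*(-228) = (2*I)*(-228) = -456*I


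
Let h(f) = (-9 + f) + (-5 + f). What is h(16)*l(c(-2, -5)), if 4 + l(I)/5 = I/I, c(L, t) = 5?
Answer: -270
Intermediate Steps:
l(I) = -15 (l(I) = -20 + 5*(I/I) = -20 + 5*1 = -20 + 5 = -15)
h(f) = -14 + 2*f
h(16)*l(c(-2, -5)) = (-14 + 2*16)*(-15) = (-14 + 32)*(-15) = 18*(-15) = -270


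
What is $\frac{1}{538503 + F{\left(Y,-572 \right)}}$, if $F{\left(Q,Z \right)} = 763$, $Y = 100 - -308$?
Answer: $\frac{1}{539266} \approx 1.8544 \cdot 10^{-6}$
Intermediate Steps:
$Y = 408$ ($Y = 100 + 308 = 408$)
$\frac{1}{538503 + F{\left(Y,-572 \right)}} = \frac{1}{538503 + 763} = \frac{1}{539266}$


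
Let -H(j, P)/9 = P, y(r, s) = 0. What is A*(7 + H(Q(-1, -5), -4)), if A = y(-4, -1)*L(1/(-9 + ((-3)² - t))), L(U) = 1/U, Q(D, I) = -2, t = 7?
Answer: 0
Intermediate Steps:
H(j, P) = -9*P
A = 0 (A = 0/(1/(-9 + ((-3)² - 1*7))) = 0/(1/(-9 + (9 - 7))) = 0/(1/(-9 + 2)) = 0/(1/(-7)) = 0/(-⅐) = 0*(-7) = 0)
A*(7 + H(Q(-1, -5), -4)) = 0*(7 - 9*(-4)) = 0*(7 + 36) = 0*43 = 0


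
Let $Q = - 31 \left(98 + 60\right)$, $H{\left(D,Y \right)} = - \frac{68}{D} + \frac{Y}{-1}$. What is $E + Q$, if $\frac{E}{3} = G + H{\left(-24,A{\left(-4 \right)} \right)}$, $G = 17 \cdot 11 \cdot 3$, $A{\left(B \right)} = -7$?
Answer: $- \frac{6371}{2} \approx -3185.5$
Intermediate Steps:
$G = 561$ ($G = 187 \cdot 3 = 561$)
$H{\left(D,Y \right)} = - Y - \frac{68}{D}$ ($H{\left(D,Y \right)} = - \frac{68}{D} + Y \left(-1\right) = - \frac{68}{D} - Y = - Y - \frac{68}{D}$)
$E = \frac{3425}{2}$ ($E = 3 \left(561 - \left(-7 + \frac{68}{-24}\right)\right) = 3 \left(561 + \left(7 - - \frac{17}{6}\right)\right) = 3 \left(561 + \left(7 + \frac{17}{6}\right)\right) = 3 \left(561 + \frac{59}{6}\right) = 3 \cdot \frac{3425}{6} = \frac{3425}{2} \approx 1712.5$)
$Q = -4898$ ($Q = \left(-31\right) 158 = -4898$)
$E + Q = \frac{3425}{2} - 4898 = - \frac{6371}{2}$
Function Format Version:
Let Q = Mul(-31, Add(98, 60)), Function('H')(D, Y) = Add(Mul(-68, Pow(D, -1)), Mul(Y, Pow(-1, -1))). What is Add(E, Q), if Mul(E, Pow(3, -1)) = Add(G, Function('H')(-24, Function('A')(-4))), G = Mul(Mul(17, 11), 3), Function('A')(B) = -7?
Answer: Rational(-6371, 2) ≈ -3185.5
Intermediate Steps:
G = 561 (G = Mul(187, 3) = 561)
Function('H')(D, Y) = Add(Mul(-1, Y), Mul(-68, Pow(D, -1))) (Function('H')(D, Y) = Add(Mul(-68, Pow(D, -1)), Mul(Y, -1)) = Add(Mul(-68, Pow(D, -1)), Mul(-1, Y)) = Add(Mul(-1, Y), Mul(-68, Pow(D, -1))))
E = Rational(3425, 2) (E = Mul(3, Add(561, Add(Mul(-1, -7), Mul(-68, Pow(-24, -1))))) = Mul(3, Add(561, Add(7, Mul(-68, Rational(-1, 24))))) = Mul(3, Add(561, Add(7, Rational(17, 6)))) = Mul(3, Add(561, Rational(59, 6))) = Mul(3, Rational(3425, 6)) = Rational(3425, 2) ≈ 1712.5)
Q = -4898 (Q = Mul(-31, 158) = -4898)
Add(E, Q) = Add(Rational(3425, 2), -4898) = Rational(-6371, 2)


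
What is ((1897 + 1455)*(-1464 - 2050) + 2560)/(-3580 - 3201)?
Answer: 11776368/6781 ≈ 1736.7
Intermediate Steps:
((1897 + 1455)*(-1464 - 2050) + 2560)/(-3580 - 3201) = (3352*(-3514) + 2560)/(-6781) = (-11778928 + 2560)*(-1/6781) = -11776368*(-1/6781) = 11776368/6781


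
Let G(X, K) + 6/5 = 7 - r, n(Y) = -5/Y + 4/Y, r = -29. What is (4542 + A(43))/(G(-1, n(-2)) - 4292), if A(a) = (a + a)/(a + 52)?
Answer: -215788/202217 ≈ -1.0671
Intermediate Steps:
A(a) = 2*a/(52 + a) (A(a) = (2*a)/(52 + a) = 2*a/(52 + a))
n(Y) = -1/Y
G(X, K) = 174/5 (G(X, K) = -6/5 + (7 - 1*(-29)) = -6/5 + (7 + 29) = -6/5 + 36 = 174/5)
(4542 + A(43))/(G(-1, n(-2)) - 4292) = (4542 + 2*43/(52 + 43))/(174/5 - 4292) = (4542 + 2*43/95)/(-21286/5) = (4542 + 2*43*(1/95))*(-5/21286) = (4542 + 86/95)*(-5/21286) = (431576/95)*(-5/21286) = -215788/202217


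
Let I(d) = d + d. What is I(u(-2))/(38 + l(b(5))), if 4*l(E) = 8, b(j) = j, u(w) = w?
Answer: -⅒ ≈ -0.10000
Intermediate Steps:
I(d) = 2*d
l(E) = 2 (l(E) = (¼)*8 = 2)
I(u(-2))/(38 + l(b(5))) = (2*(-2))/(38 + 2) = -4/40 = -4*1/40 = -⅒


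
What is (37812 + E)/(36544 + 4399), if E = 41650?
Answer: 79462/40943 ≈ 1.9408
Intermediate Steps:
(37812 + E)/(36544 + 4399) = (37812 + 41650)/(36544 + 4399) = 79462/40943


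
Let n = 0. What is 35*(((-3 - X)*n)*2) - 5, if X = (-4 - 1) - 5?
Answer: -5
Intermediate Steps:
X = -10 (X = -5 - 5 = -10)
35*(((-3 - X)*n)*2) - 5 = 35*(((-3 - 1*(-10))*0)*2) - 5 = 35*(((-3 + 10)*0)*2) - 5 = 35*((7*0)*2) - 5 = 35*(0*2) - 5 = 35*0 - 5 = 0 - 5 = -5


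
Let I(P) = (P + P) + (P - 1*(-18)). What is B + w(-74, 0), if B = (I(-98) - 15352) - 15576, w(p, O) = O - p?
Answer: -31130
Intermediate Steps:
I(P) = 18 + 3*P (I(P) = 2*P + (P + 18) = 2*P + (18 + P) = 18 + 3*P)
B = -31204 (B = ((18 + 3*(-98)) - 15352) - 15576 = ((18 - 294) - 15352) - 15576 = (-276 - 15352) - 15576 = -15628 - 15576 = -31204)
B + w(-74, 0) = -31204 + (0 - 1*(-74)) = -31204 + (0 + 74) = -31204 + 74 = -31130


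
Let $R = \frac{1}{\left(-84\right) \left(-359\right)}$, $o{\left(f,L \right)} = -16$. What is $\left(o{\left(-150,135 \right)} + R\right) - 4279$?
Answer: $- \frac{129520019}{30156} \approx -4295.0$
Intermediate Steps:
$R = \frac{1}{30156} \approx 3.3161 \cdot 10^{-5}$
$\left(o{\left(-150,135 \right)} + R\right) - 4279 = \left(-16 + \frac{1}{30156}\right) - 4279 = - \frac{482495}{30156} - 4279 = - \frac{129520019}{30156}$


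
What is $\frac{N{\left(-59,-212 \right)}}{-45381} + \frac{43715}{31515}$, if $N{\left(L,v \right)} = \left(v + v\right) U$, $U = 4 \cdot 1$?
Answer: $\frac{135818657}{95345481} \approx 1.4245$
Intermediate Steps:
$U = 4$
$N{\left(L,v \right)} = 8 v$ ($N{\left(L,v \right)} = \left(v + v\right) 4 = 2 v 4 = 8 v$)
$\frac{N{\left(-59,-212 \right)}}{-45381} + \frac{43715}{31515} = \frac{8 \left(-212\right)}{-45381} + \frac{43715}{31515} = \left(-1696\right) \left(- \frac{1}{45381}\right) + 43715 \cdot \frac{1}{31515} = \frac{1696}{45381} + \frac{8743}{6303} = \frac{135818657}{95345481}$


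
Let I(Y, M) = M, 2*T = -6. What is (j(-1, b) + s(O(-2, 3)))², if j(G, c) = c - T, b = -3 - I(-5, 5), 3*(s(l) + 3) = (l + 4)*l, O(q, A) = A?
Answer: 1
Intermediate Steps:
T = -3 (T = (½)*(-6) = -3)
s(l) = -3 + l*(4 + l)/3 (s(l) = -3 + ((l + 4)*l)/3 = -3 + ((4 + l)*l)/3 = -3 + (l*(4 + l))/3 = -3 + l*(4 + l)/3)
b = -8 (b = -3 - 1*5 = -3 - 5 = -8)
j(G, c) = 3 + c (j(G, c) = c - 1*(-3) = c + 3 = 3 + c)
(j(-1, b) + s(O(-2, 3)))² = ((3 - 8) + (-3 + (⅓)*3² + (4/3)*3))² = (-5 + (-3 + (⅓)*9 + 4))² = (-5 + (-3 + 3 + 4))² = (-5 + 4)² = (-1)² = 1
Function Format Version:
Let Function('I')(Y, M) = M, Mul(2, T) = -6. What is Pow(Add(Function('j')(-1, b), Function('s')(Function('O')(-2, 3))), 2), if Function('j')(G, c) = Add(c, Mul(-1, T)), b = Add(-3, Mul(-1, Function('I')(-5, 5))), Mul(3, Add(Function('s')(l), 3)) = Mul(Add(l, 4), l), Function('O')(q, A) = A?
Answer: 1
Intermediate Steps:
T = -3 (T = Mul(Rational(1, 2), -6) = -3)
Function('s')(l) = Add(-3, Mul(Rational(1, 3), l, Add(4, l))) (Function('s')(l) = Add(-3, Mul(Rational(1, 3), Mul(Add(l, 4), l))) = Add(-3, Mul(Rational(1, 3), Mul(Add(4, l), l))) = Add(-3, Mul(Rational(1, 3), Mul(l, Add(4, l)))) = Add(-3, Mul(Rational(1, 3), l, Add(4, l))))
b = -8 (b = Add(-3, Mul(-1, 5)) = Add(-3, -5) = -8)
Function('j')(G, c) = Add(3, c) (Function('j')(G, c) = Add(c, Mul(-1, -3)) = Add(c, 3) = Add(3, c))
Pow(Add(Function('j')(-1, b), Function('s')(Function('O')(-2, 3))), 2) = Pow(Add(Add(3, -8), Add(-3, Mul(Rational(1, 3), Pow(3, 2)), Mul(Rational(4, 3), 3))), 2) = Pow(Add(-5, Add(-3, Mul(Rational(1, 3), 9), 4)), 2) = Pow(Add(-5, Add(-3, 3, 4)), 2) = Pow(Add(-5, 4), 2) = Pow(-1, 2) = 1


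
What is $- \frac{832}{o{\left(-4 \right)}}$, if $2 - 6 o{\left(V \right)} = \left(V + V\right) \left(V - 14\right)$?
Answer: $\frac{2496}{71} \approx 35.155$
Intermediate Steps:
$o{\left(V \right)} = \frac{1}{3} - \frac{V \left(-14 + V\right)}{3}$ ($o{\left(V \right)} = \frac{1}{3} - \frac{\left(V + V\right) \left(V - 14\right)}{6} = \frac{1}{3} - \frac{2 V \left(-14 + V\right)}{6} = \frac{1}{3} - \frac{V \left(-14 + V\right)}{3}$)
$- \frac{832}{o{\left(-4 \right)}} = - \frac{832}{\frac{1}{3} - \frac{\left(-4\right)^{2}}{3} + \frac{14}{3} \left(-4\right)} = - \frac{832}{\frac{1}{3} - \frac{16}{3} - \frac{56}{3}} = - \frac{832}{- \frac{71}{3}} = \left(-832\right) \left(- \frac{3}{71}\right) = \frac{2496}{71}$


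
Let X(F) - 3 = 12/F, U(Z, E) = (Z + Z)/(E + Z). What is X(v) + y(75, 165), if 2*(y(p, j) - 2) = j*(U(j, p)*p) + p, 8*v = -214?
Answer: 14637367/1712 ≈ 8549.9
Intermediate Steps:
U(Z, E) = 2*Z/(E + Z) (U(Z, E) = (2*Z)/(E + Z) = 2*Z/(E + Z))
v = -107/4 (v = (⅛)*(-214) = -107/4 ≈ -26.750)
y(p, j) = 2 + p/2 + p*j²/(j + p) (y(p, j) = 2 + (j*((2*j/(p + j))*p) + p)/2 = 2 + (j*((2*j/(j + p))*p) + p)/2 = 2 + (j*(2*j*p/(j + p)) + p)/2 = 2 + (2*p*j²/(j + p) + p)/2 = 2 + (p + 2*p*j²/(j + p))/2 = 2 + (p/2 + p*j²/(j + p)) = 2 + p/2 + p*j²/(j + p))
X(F) = 3 + 12/F
X(v) + y(75, 165) = (3 + 12/(-107/4)) + (75*165² + (4 + 75)*(165 + 75)/2)/(165 + 75) = (3 + 12*(-4/107)) + (75*27225 + (½)*79*240)/240 = (3 - 48/107) + (2041875 + 9480)/240 = 273/107 + (1/240)*2051355 = 273/107 + 136757/16 = 14637367/1712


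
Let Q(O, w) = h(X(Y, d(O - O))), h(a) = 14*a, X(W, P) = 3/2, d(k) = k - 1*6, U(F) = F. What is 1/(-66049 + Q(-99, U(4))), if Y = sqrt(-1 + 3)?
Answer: -1/66028 ≈ -1.5145e-5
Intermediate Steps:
d(k) = -6 + k (d(k) = k - 6 = -6 + k)
Y = sqrt(2) ≈ 1.4142
X(W, P) = 3/2 (X(W, P) = 3*(1/2) = 3/2)
Q(O, w) = 21 (Q(O, w) = 14*(3/2) = 21)
1/(-66049 + Q(-99, U(4))) = 1/(-66049 + 21) = 1/(-66028) = -1/66028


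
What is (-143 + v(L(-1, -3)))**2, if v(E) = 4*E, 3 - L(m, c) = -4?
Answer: 13225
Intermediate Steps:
L(m, c) = 7 (L(m, c) = 3 - 1*(-4) = 3 + 4 = 7)
(-143 + v(L(-1, -3)))**2 = (-143 + 4*7)**2 = (-143 + 28)**2 = (-115)**2 = 13225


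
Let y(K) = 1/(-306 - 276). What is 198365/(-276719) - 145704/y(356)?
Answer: 23465695734067/276719 ≈ 8.4800e+7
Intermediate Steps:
y(K) = -1/582 (y(K) = 1/(-582) = -1/582)
198365/(-276719) - 145704/y(356) = 198365/(-276719) - 145704/(-1/582) = 198365*(-1/276719) - 145704*(-582) = -198365/276719 + 84799728 = 23465695734067/276719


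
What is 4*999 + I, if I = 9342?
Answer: 13338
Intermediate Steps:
4*999 + I = 4*999 + 9342 = 3996 + 9342 = 13338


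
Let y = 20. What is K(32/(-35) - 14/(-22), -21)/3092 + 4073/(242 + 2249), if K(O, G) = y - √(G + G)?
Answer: 3160884/1925543 - I*√42/3092 ≈ 1.6416 - 0.002096*I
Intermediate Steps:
K(O, G) = 20 - √2*√G (K(O, G) = 20 - √(G + G) = 20 - √(2*G) = 20 - √2*√G)
K(32/(-35) - 14/(-22), -21)/3092 + 4073/(242 + 2249) = (20 - √2*√(-21))/3092 + 4073/(242 + 2249) = (20 - √2*I*√21)*(1/3092) + 4073/2491 = (20 - I*√42)*(1/3092) + 4073*(1/2491) = (5/773 - I*√42/3092) + 4073/2491 = 3160884/1925543 - I*√42/3092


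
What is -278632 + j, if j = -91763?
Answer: -370395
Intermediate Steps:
-278632 + j = -278632 - 91763 = -370395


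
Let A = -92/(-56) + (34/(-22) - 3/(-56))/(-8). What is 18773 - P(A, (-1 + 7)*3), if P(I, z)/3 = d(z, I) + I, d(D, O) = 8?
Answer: 92368027/4928 ≈ 18744.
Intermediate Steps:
A = 9015/4928 (A = -92*(-1/56) + (34*(-1/22) - 3*(-1/56))*(-1/8) = 23/14 + (-17/11 + 3/56)*(-1/8) = 23/14 - 919/616*(-1/8) = 23/14 + 919/4928 = 9015/4928 ≈ 1.8293)
P(I, z) = 24 + 3*I (P(I, z) = 3*(8 + I) = 24 + 3*I)
18773 - P(A, (-1 + 7)*3) = 18773 - (24 + 3*(9015/4928)) = 18773 - (24 + 27045/4928) = 18773 - 1*145317/4928 = 18773 - 145317/4928 = 92368027/4928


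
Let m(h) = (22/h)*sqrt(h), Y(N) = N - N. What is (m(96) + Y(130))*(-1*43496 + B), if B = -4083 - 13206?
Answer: -668635*sqrt(6)/12 ≈ -1.3648e+5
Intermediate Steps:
Y(N) = 0
B = -17289
m(h) = 22/sqrt(h)
(m(96) + Y(130))*(-1*43496 + B) = (22/sqrt(96) + 0)*(-1*43496 - 17289) = (22*(sqrt(6)/24) + 0)*(-43496 - 17289) = (11*sqrt(6)/12 + 0)*(-60785) = (11*sqrt(6)/12)*(-60785) = -668635*sqrt(6)/12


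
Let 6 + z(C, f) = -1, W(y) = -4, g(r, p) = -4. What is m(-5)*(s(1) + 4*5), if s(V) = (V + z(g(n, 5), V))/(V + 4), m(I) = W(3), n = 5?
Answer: -376/5 ≈ -75.200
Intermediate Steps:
m(I) = -4
z(C, f) = -7 (z(C, f) = -6 - 1 = -7)
s(V) = (-7 + V)/(4 + V) (s(V) = (V - 7)/(V + 4) = (-7 + V)/(4 + V))
m(-5)*(s(1) + 4*5) = -4*((-7 + 1)/(4 + 1) + 4*5) = -4*(-6/5 + 20) = -4*94/5 = -376/5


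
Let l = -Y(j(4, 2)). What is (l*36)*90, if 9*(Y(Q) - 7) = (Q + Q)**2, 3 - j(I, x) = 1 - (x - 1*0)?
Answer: -45720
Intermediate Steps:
j(I, x) = 2 + x (j(I, x) = 3 - (1 - (x - 1*0)) = 3 - (1 - (x + 0)) = 3 - (1 - x) = 3 + (-1 + x) = 2 + x)
Y(Q) = 7 + 4*Q**2/9 (Y(Q) = 7 + (Q + Q)**2/9 = 7 + (2*Q)**2/9 = 7 + (4*Q**2)/9 = 7 + 4*Q**2/9)
l = -127/9 (l = -(7 + 4*(2 + 2)**2/9) = -(7 + (4/9)*4**2) = -(7 + (4/9)*16) = -(7 + 64/9) = -1*127/9 = -127/9 ≈ -14.111)
(l*36)*90 = -127/9*36*90 = -508*90 = -45720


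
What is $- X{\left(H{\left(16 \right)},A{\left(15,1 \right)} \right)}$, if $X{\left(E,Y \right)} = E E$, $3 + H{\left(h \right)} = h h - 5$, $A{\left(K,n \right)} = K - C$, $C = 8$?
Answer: $-61504$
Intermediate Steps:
$A{\left(K,n \right)} = -8 + K$ ($A{\left(K,n \right)} = K - 8 = -8 + K$)
$H{\left(h \right)} = -8 + h^{2}$ ($H{\left(h \right)} = -3 + \left(h h - 5\right) = -3 + \left(h^{2} - 5\right) = -3 + \left(-5 + h^{2}\right) = -8 + h^{2}$)
$X{\left(E,Y \right)} = E^{2}$
$- X{\left(H{\left(16 \right)},A{\left(15,1 \right)} \right)} = - \left(-8 + 16^{2}\right)^{2} = - \left(-8 + 256\right)^{2} = - 248^{2} = \left(-1\right) 61504 = -61504$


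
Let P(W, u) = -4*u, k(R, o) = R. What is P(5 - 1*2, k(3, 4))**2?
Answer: 144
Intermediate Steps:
P(5 - 1*2, k(3, 4))**2 = (-4*3)**2 = (-12)**2 = 144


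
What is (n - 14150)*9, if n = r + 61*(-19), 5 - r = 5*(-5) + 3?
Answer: -137538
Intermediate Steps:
r = 27 (r = 5 - (5*(-5) + 3) = 5 - (-25 + 3) = 5 - 1*(-22) = 5 + 22 = 27)
n = -1132 (n = 27 + 61*(-19) = 27 - 1159 = -1132)
(n - 14150)*9 = (-1132 - 14150)*9 = -15282*9 = -137538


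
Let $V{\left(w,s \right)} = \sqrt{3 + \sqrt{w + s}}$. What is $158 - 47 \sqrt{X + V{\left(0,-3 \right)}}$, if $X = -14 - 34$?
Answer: $158 - 47 \sqrt{-48 + \sqrt{3 + i \sqrt{3}}} \approx 156.33 - 319.47 i$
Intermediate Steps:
$X = -48$ ($X = -14 - 34 = -48$)
$V{\left(w,s \right)} = \sqrt{3 + \sqrt{s + w}}$
$158 - 47 \sqrt{X + V{\left(0,-3 \right)}} = 158 - 47 \sqrt{-48 + \sqrt{3 + \sqrt{-3 + 0}}} = 158 - 47 \sqrt{-48 + \sqrt{3 + \sqrt{-3}}} = 158 - 47 \sqrt{-48 + \sqrt{3 + i \sqrt{3}}}$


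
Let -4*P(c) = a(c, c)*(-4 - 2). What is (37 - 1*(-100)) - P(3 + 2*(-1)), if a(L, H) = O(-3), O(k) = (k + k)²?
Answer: 83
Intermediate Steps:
O(k) = 4*k² (O(k) = (2*k)² = 4*k²)
a(L, H) = 36 (a(L, H) = 4*(-3)² = 4*9 = 36)
P(c) = 54 (P(c) = -9*(-4 - 2) = -9*(-6) = -¼*(-216) = 54)
(37 - 1*(-100)) - P(3 + 2*(-1)) = (37 - 1*(-100)) - 1*54 = (37 + 100) - 54 = 137 - 54 = 83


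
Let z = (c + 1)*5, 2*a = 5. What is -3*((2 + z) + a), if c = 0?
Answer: -57/2 ≈ -28.500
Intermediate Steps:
a = 5/2 (a = (½)*5 = 5/2 ≈ 2.5000)
z = 5 (z = (0 + 1)*5 = 1*5 = 5)
-3*((2 + z) + a) = -3*((2 + 5) + 5/2) = -3*(7 + 5/2) = -3*19/2 = -57/2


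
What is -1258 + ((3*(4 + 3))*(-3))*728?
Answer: -47122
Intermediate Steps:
-1258 + ((3*(4 + 3))*(-3))*728 = -1258 + ((3*7)*(-3))*728 = -1258 + (21*(-3))*728 = -1258 - 63*728 = -1258 - 45864 = -47122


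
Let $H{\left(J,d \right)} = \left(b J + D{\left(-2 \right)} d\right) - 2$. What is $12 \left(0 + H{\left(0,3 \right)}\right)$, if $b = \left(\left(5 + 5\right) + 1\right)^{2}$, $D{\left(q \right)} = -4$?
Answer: $-168$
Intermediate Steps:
$b = 121$ ($b = \left(10 + 1\right)^{2} = 11^{2} = 121$)
$H{\left(J,d \right)} = -2 - 4 d + 121 J$ ($H{\left(J,d \right)} = \left(121 J - 4 d\right) - 2 = \left(- 4 d + 121 J\right) - 2 = -2 - 4 d + 121 J$)
$12 \left(0 + H{\left(0,3 \right)}\right) = 12 \left(0 - 14\right) = 12 \left(-14\right) = -168$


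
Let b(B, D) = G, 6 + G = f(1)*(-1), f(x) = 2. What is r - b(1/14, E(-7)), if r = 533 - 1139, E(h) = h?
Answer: -598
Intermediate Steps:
r = -606
G = -8 (G = -6 + 2*(-1) = -6 - 2 = -8)
b(B, D) = -8
r - b(1/14, E(-7)) = -606 - 1*(-8) = -606 + 8 = -598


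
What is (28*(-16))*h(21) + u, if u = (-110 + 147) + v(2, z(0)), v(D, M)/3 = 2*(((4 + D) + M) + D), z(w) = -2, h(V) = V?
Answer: -9335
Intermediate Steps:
v(D, M) = 24 + 6*M + 12*D (v(D, M) = 3*(2*(((4 + D) + M) + D)) = 3*(2*((4 + D + M) + D)) = 3*(2*(4 + M + 2*D)) = 3*(8 + 2*M + 4*D) = 24 + 6*M + 12*D)
u = 73 (u = (-110 + 147) + (24 + 6*(-2) + 12*2) = 37 + (24 - 12 + 24) = 37 + 36 = 73)
(28*(-16))*h(21) + u = (28*(-16))*21 + 73 = -448*21 + 73 = -9408 + 73 = -9335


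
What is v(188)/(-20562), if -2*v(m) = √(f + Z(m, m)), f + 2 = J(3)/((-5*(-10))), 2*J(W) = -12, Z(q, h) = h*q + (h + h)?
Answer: √892947/205620 ≈ 0.0045957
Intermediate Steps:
Z(q, h) = 2*h + h*q (Z(q, h) = h*q + 2*h = 2*h + h*q)
J(W) = -6 (J(W) = (½)*(-12) = -6)
f = -53/25 (f = -2 - 6/((-5*(-10))) = -2 - 6/50 = -2 - 6*1/50 = -2 - 3/25 = -53/25 ≈ -2.1200)
v(m) = -√(-53/25 + m*(2 + m))/2
v(188)/(-20562) = -√(-53 + 25*188*(2 + 188))/10/(-20562) = -√(-53 + 25*188*190)/10*(-1/20562) = -√(-53 + 893000)/10*(-1/20562) = -√892947/10*(-1/20562) = √892947/205620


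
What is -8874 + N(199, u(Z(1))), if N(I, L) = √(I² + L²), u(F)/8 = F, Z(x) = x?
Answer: -8874 + √39665 ≈ -8674.8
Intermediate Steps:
u(F) = 8*F
-8874 + N(199, u(Z(1))) = -8874 + √(199² + (8*1)²) = -8874 + √(39601 + 8²) = -8874 + √(39601 + 64) = -8874 + √39665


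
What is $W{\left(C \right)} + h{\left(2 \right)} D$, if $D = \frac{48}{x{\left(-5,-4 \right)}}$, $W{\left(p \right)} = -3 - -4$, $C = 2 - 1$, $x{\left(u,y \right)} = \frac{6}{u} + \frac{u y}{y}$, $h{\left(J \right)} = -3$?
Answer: $\frac{751}{31} \approx 24.226$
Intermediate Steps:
$x{\left(u,y \right)} = u + \frac{6}{u}$ ($x{\left(u,y \right)} = \frac{6}{u} + u = u + \frac{6}{u}$)
$C = 1$
$W{\left(p \right)} = 1$ ($W{\left(p \right)} = -3 + 4 = 1$)
$D = - \frac{240}{31}$ ($D = \frac{48}{-5 + \frac{6}{-5}} = \frac{48}{-5 + 6 \left(- \frac{1}{5}\right)} = \frac{48}{-5 - \frac{6}{5}} = \frac{48}{- \frac{31}{5}} = 48 \left(- \frac{5}{31}\right) = - \frac{240}{31} \approx -7.7419$)
$W{\left(C \right)} + h{\left(2 \right)} D = 1 - - \frac{720}{31} = 1 + \frac{720}{31} = \frac{751}{31}$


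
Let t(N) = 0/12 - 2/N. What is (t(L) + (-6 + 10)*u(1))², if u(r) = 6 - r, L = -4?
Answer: 1681/4 ≈ 420.25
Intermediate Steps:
t(N) = -2/N (t(N) = 0*(1/12) - 2/N = 0 - 2/N = -2/N)
(t(L) + (-6 + 10)*u(1))² = (-2/(-4) + (-6 + 10)*(6 - 1*1))² = (-2*(-¼) + 4*(6 - 1))² = (½ + 4*5)² = (½ + 20)² = (41/2)² = 1681/4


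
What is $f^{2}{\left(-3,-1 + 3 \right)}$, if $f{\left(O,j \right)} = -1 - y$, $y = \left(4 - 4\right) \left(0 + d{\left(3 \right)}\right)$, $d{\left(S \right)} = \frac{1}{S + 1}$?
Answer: $1$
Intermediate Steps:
$d{\left(S \right)} = \frac{1}{1 + S}$
$y = 0$ ($y = \left(4 - 4\right) \left(0 + \frac{1}{1 + 3}\right) = 0 \left(0 + \frac{1}{4}\right) = 0 \cdot \frac{1}{4} = 0$)
$f{\left(O,j \right)} = -1$ ($f{\left(O,j \right)} = -1 - 0 = -1 + 0 = -1$)
$f^{2}{\left(-3,-1 + 3 \right)} = \left(-1\right)^{2} = 1$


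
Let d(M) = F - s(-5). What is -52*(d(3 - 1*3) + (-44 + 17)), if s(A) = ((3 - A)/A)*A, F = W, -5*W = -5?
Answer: 1768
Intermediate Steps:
W = 1 (W = -1/5*(-5) = 1)
F = 1
s(A) = 3 - A (s(A) = ((3 - A)/A)*A = 3 - A)
d(M) = -7 (d(M) = 1 - (3 - 1*(-5)) = 1 - (3 + 5) = 1 - 1*8 = 1 - 8 = -7)
-52*(d(3 - 1*3) + (-44 + 17)) = -52*(-7 + (-44 + 17)) = -52*(-7 - 27) = -52*(-34) = 1768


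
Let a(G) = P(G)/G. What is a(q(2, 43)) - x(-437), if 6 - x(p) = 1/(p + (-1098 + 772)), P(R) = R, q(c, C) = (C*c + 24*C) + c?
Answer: -3816/763 ≈ -5.0013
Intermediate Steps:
q(c, C) = c + 24*C + C*c (q(c, C) = (24*C + C*c) + c = c + 24*C + C*c)
x(p) = 6 - 1/(-326 + p) (x(p) = 6 - 1/(p + (-1098 + 772)) = 6 - 1/(p - 326) = 6 - 1/(-326 + p))
a(G) = 1 (a(G) = G/G = 1)
a(q(2, 43)) - x(-437) = 1 - (-1957 + 6*(-437))/(-326 - 437) = 1 - (-1957 - 2622)/(-763) = 1 - (-1)*(-4579)/763 = 1 - 1*4579/763 = 1 - 4579/763 = -3816/763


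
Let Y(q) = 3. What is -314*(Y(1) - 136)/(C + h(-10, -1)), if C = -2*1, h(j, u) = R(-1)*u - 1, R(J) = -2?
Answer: -41762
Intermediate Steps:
h(j, u) = -1 - 2*u (h(j, u) = -2*u - 1 = -1 - 2*u)
C = -2
-314*(Y(1) - 136)/(C + h(-10, -1)) = -314*(3 - 136)/(-2 + (-1 - 2*(-1))) = -(-41762)/(-2 + (-1 + 2)) = -(-41762)/(-2 + 1) = -(-41762)/(-1) = -(-41762)*(-1) = -314*133 = -41762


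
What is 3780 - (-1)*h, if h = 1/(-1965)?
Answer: 7427699/1965 ≈ 3780.0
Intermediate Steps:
h = -1/1965 ≈ -0.00050891
3780 - (-1)*h = 3780 - (-1)*(-1)/1965 = 3780 - 1*1/1965 = 3780 - 1/1965 = 7427699/1965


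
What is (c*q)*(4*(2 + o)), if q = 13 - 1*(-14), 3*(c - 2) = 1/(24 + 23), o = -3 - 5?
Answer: -61128/47 ≈ -1300.6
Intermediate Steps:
o = -8
c = 283/141 (c = 2 + 1/(3*(24 + 23)) = 2 + (1/3)/47 = 2 + (1/3)*(1/47) = 2 + 1/141 = 283/141 ≈ 2.0071)
q = 27 (q = 13 + 14 = 27)
(c*q)*(4*(2 + o)) = ((283/141)*27)*(4*(2 - 8)) = 2547*(4*(-6))/47 = (2547/47)*(-24) = -61128/47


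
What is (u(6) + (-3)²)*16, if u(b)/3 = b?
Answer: 432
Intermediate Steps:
u(b) = 3*b
(u(6) + (-3)²)*16 = (3*6 + (-3)²)*16 = (18 + 9)*16 = 27*16 = 432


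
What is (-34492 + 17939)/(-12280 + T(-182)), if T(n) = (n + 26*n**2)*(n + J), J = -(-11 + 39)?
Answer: 16553/180831100 ≈ 9.1538e-5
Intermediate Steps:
J = -28 (J = -1*28 = -28)
T(n) = (-28 + n)*(n + 26*n**2) (T(n) = (n + 26*n**2)*(n - 28) = (n + 26*n**2)*(-28 + n) = (-28 + n)*(n + 26*n**2))
(-34492 + 17939)/(-12280 + T(-182)) = (-34492 + 17939)/(-12280 - 182*(-28 - 727*(-182) + 26*(-182)**2)) = -16553/(-12280 - 182*(-28 + 132314 + 26*33124)) = -16553/(-12280 - 182*(-28 + 132314 + 861224)) = -16553/(-12280 - 182*993510) = -16553/(-12280 - 180818820) = -16553/(-180831100) = -16553*(-1/180831100) = 16553/180831100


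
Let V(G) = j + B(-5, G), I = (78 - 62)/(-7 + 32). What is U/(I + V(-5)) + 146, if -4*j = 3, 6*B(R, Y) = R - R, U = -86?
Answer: 10206/11 ≈ 927.82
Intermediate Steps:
B(R, Y) = 0 (B(R, Y) = (R - R)/6 = (1/6)*0 = 0)
j = -3/4 (j = -1/4*3 = -3/4 ≈ -0.75000)
I = 16/25 ≈ 0.64000
V(G) = -3/4 (V(G) = -3/4 + 0 = -3/4)
U/(I + V(-5)) + 146 = -86/(16/25 - 3/4) + 146 = -86/(-11/100) + 146 = -86*(-100/11) + 146 = 8600/11 + 146 = 10206/11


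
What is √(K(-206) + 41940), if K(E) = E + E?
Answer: 2*√10382 ≈ 203.78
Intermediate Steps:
K(E) = 2*E
√(K(-206) + 41940) = √(2*(-206) + 41940) = √(-412 + 41940) = √41528 = 2*√10382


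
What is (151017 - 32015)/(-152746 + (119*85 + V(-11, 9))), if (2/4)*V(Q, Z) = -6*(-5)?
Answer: -9154/10967 ≈ -0.83469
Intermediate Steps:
V(Q, Z) = 60 (V(Q, Z) = 2*(-6*(-5)) = 2*30 = 60)
(151017 - 32015)/(-152746 + (119*85 + V(-11, 9))) = (151017 - 32015)/(-152746 + (119*85 + 60)) = 119002/(-152746 + (10115 + 60)) = 119002/(-152746 + 10175) = 119002/(-142571) = 119002*(-1/142571) = -9154/10967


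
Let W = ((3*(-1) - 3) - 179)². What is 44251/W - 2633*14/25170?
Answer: -14780428/86144325 ≈ -0.17158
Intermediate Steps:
W = 34225 (W = ((-3 - 3) - 179)² = (-6 - 179)² = (-185)² = 34225)
44251/W - 2633*14/25170 = 44251/34225 - 2633*14/25170 = 44251*(1/34225) - 36862*1/25170 = 44251/34225 - 18431/12585 = -14780428/86144325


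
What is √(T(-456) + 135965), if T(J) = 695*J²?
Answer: √144651485 ≈ 12027.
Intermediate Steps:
√(T(-456) + 135965) = √(695*(-456)² + 135965) = √(695*207936 + 135965) = √(144515520 + 135965) = √144651485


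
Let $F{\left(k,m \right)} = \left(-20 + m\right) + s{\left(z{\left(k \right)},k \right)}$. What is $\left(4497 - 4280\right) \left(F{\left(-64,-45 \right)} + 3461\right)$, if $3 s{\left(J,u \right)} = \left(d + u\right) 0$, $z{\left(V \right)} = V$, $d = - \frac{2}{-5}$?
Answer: $736932$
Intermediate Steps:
$d = \frac{2}{5}$ ($d = \left(-2\right) \left(- \frac{1}{5}\right) = \frac{2}{5} \approx 0.4$)
$s{\left(J,u \right)} = 0$ ($s{\left(J,u \right)} = \frac{\left(\frac{2}{5} + u\right) 0}{3} = \frac{1}{3} \cdot 0 = 0$)
$F{\left(k,m \right)} = -20 + m$ ($F{\left(k,m \right)} = \left(-20 + m\right) + 0 = -20 + m$)
$\left(4497 - 4280\right) \left(F{\left(-64,-45 \right)} + 3461\right) = \left(4497 - 4280\right) \left(\left(-20 - 45\right) + 3461\right) = 217 \left(-65 + 3461\right) = 217 \cdot 3396 = 736932$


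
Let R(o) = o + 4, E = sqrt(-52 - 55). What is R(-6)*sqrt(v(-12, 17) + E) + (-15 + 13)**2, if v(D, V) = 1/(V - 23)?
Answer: 4 - sqrt(-6 + 36*I*sqrt(107))/3 ≈ -0.51193 - 4.5852*I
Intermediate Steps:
v(D, V) = 1/(-23 + V)
E = I*sqrt(107) (E = sqrt(-107) = I*sqrt(107) ≈ 10.344*I)
R(o) = 4 + o
R(-6)*sqrt(v(-12, 17) + E) + (-15 + 13)**2 = (4 - 6)*sqrt(1/(-23 + 17) + I*sqrt(107)) + (-15 + 13)**2 = -2*sqrt(1/(-6) + I*sqrt(107)) + (-2)**2 = -2*sqrt(-1/6 + I*sqrt(107)) + 4 = 4 - 2*sqrt(-1/6 + I*sqrt(107))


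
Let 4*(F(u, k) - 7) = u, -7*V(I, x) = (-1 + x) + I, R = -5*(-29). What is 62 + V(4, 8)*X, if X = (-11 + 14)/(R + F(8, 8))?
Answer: 6073/98 ≈ 61.969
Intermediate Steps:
R = 145
V(I, x) = 1/7 - I/7 - x/7 (V(I, x) = -((-1 + x) + I)/7 = -(-1 + I + x)/7 = 1/7 - I/7 - x/7)
F(u, k) = 7 + u/4
X = 3/154 (X = (-11 + 14)/(145 + (7 + (1/4)*8)) = 3/(145 + (7 + 2)) = 3/(145 + 9) = 3/154 ≈ 0.019481)
62 + V(4, 8)*X = 62 + (1/7 - 1/7*4 - 1/7*8)*(3/154) = 62 + (1/7 - 4/7 - 8/7)*(3/154) = 62 - 11/7*3/154 = 62 - 3/98 = 6073/98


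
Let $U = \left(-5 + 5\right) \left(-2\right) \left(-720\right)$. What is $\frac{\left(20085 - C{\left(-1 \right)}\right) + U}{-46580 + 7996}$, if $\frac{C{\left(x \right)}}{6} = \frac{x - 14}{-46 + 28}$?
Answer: $- \frac{2510}{4823} \approx -0.52042$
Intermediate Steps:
$U = 0$ ($U = 0 \left(-2\right) \left(-720\right) = 0 \left(-720\right) = 0$)
$C{\left(x \right)} = \frac{14}{3} - \frac{x}{3}$ ($C{\left(x \right)} = 6 \frac{x - 14}{-46 + 28} = 6 \frac{-14 + x}{-18} = 6 \left(-14 + x\right) \left(- \frac{1}{18}\right) = 6 \left(\frac{7}{9} - \frac{x}{18}\right) = \frac{14}{3} - \frac{x}{3}$)
$\frac{\left(20085 - C{\left(-1 \right)}\right) + U}{-46580 + 7996} = \frac{\left(20085 - \left(\frac{14}{3} - - \frac{1}{3}\right)\right) + 0}{-46580 + 7996} = \frac{\left(20085 - \left(\frac{14}{3} + \frac{1}{3}\right)\right) + 0}{-38584} = \left(\left(20085 - 5\right) + 0\right) \left(- \frac{1}{38584}\right) = \left(20080 + 0\right) \left(- \frac{1}{38584}\right) = 20080 \left(- \frac{1}{38584}\right) = - \frac{2510}{4823}$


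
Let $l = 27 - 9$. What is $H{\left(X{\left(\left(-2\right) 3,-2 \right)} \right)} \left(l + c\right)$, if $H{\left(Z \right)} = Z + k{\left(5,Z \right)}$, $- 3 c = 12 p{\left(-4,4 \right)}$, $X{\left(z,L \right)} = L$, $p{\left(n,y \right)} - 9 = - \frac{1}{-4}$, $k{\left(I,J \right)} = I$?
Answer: $-57$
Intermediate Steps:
$p{\left(n,y \right)} = \frac{37}{4}$ ($p{\left(n,y \right)} = 9 - \frac{1}{-4} = 9 - - \frac{1}{4} = 9 + \frac{1}{4} = \frac{37}{4}$)
$l = 18$ ($l = 27 - 9 = 18$)
$c = -37$ ($c = - \frac{12 \cdot \frac{37}{4}}{3} = \left(- \frac{1}{3}\right) 111 = -37$)
$H{\left(Z \right)} = 5 + Z$ ($H{\left(Z \right)} = Z + 5 = 5 + Z$)
$H{\left(X{\left(\left(-2\right) 3,-2 \right)} \right)} \left(l + c\right) = \left(5 - 2\right) \left(18 - 37\right) = 3 \left(-19\right) = -57$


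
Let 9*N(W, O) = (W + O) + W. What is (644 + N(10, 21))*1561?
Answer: 9111557/9 ≈ 1.0124e+6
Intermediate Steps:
N(W, O) = O/9 + 2*W/9 (N(W, O) = ((W + O) + W)/9 = ((O + W) + W)/9 = (O + 2*W)/9 = O/9 + 2*W/9)
(644 + N(10, 21))*1561 = (644 + ((1/9)*21 + (2/9)*10))*1561 = (644 + (7/3 + 20/9))*1561 = (644 + 41/9)*1561 = (5837/9)*1561 = 9111557/9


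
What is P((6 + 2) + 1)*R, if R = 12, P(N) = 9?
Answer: 108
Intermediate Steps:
P((6 + 2) + 1)*R = 9*12 = 108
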